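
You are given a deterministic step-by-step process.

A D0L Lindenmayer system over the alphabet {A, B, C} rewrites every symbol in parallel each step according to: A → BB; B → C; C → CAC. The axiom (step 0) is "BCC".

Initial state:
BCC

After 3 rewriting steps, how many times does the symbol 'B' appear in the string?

k=0  BCC
k=1  CCACCAC
k=2  CACCACBBCACCACBBCAC
k=3  CACBBCACCACBBCACCCCACBBCACCACBBCACCCCACBBCAC

10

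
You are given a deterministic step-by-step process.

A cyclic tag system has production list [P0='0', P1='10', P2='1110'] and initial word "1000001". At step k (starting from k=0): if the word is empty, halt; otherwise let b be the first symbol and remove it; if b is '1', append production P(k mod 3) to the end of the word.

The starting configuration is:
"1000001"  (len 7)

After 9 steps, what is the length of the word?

0

k=0  "1000001"  (len 7)
k=1  "0000010"  (len 7)
k=2  "000010"  (len 6)
k=3  "00010"  (len 5)
k=4  "0010"  (len 4)
k=5  "010"  (len 3)
k=6  "10"  (len 2)
k=7  "00"  (len 2)
k=8  "0"  (len 1)
k=9  (halted — word empty)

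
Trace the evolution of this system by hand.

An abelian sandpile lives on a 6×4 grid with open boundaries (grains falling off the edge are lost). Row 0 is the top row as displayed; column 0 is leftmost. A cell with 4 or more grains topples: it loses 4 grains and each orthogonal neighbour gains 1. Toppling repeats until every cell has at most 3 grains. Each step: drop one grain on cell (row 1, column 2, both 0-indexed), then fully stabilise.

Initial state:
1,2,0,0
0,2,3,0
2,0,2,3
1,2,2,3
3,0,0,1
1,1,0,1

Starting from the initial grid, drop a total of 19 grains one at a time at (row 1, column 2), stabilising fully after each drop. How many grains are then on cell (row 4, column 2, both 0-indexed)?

k=0  1,2,0,0
0,2,3,0
2,0,2,3
1,2,2,3
3,0,0,1
1,1,0,1
k=1  1,2,1,0
0,3,0,1
2,0,3,3
1,2,2,3
3,0,0,1
1,1,0,1
k=2  1,2,1,0
0,3,1,1
2,0,3,3
1,2,2,3
3,0,0,1
1,1,0,1
k=3  1,2,1,0
0,3,2,1
2,0,3,3
1,2,2,3
3,0,0,1
1,1,0,1
k=4  1,2,1,0
0,3,3,1
2,0,3,3
1,2,2,3
3,0,0,1
1,1,0,1
k=5  1,3,2,0
1,0,2,3
2,2,2,1
1,3,0,1
3,0,1,2
1,1,0,1
k=6  1,3,2,0
1,0,3,3
2,2,2,1
1,3,0,1
3,0,1,2
1,1,0,1
k=7  1,3,3,1
1,1,1,0
2,2,3,2
1,3,0,1
3,0,1,2
1,1,0,1
k=8  1,3,3,1
1,1,2,0
2,2,3,2
1,3,0,1
3,0,1,2
1,1,0,1
k=9  1,3,3,1
1,1,3,0
2,2,3,2
1,3,0,1
3,0,1,2
1,1,0,1
k=10  2,0,1,2
1,3,2,1
2,3,0,3
1,3,1,1
3,0,1,2
1,1,0,1
k=11  2,0,1,2
1,3,3,1
2,3,0,3
1,3,1,1
3,0,1,2
1,1,0,1
k=12  2,1,2,2
2,1,1,2
3,1,2,3
2,0,2,1
3,1,1,2
1,1,0,1
k=13  2,1,2,2
2,1,2,2
3,1,2,3
2,0,2,1
3,1,1,2
1,1,0,1
k=14  2,1,2,2
2,1,3,2
3,1,2,3
2,0,2,1
3,1,1,2
1,1,0,1
k=15  2,1,3,2
2,2,0,3
3,1,3,3
2,0,2,1
3,1,1,2
1,1,0,1
k=16  2,1,3,2
2,2,1,3
3,1,3,3
2,0,2,1
3,1,1,2
1,1,0,1
k=17  2,1,3,2
2,2,2,3
3,1,3,3
2,0,2,1
3,1,1,2
1,1,0,1
k=18  2,1,3,2
2,2,3,3
3,1,3,3
2,0,2,1
3,1,1,2
1,1,0,1
k=19  2,2,1,0
2,3,3,2
3,2,1,1
2,0,3,2
3,1,1,2
1,1,0,1

1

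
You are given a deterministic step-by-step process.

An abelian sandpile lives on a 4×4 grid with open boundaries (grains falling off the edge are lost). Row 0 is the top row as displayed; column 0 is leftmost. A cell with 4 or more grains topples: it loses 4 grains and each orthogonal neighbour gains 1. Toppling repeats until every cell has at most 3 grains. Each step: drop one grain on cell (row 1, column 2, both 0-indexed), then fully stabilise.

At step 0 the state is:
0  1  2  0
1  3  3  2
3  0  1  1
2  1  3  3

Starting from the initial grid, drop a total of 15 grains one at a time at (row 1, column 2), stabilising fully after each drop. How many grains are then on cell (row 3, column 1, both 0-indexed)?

3

t=0: 0  1  2  0
1  3  3  2
3  0  1  1
2  1  3  3
t=1: 0  2  3  0
2  0  1  3
3  1  2  1
2  1  3  3
t=2: 0  2  3  0
2  0  2  3
3  1  2  1
2  1  3  3
t=3: 0  2  3  0
2  0  3  3
3  1  2  1
2  1  3  3
t=4: 0  3  0  2
2  1  2  0
3  1  3  2
2  1  3  3
t=5: 0  3  0  2
2  1  3  0
3  1  3  2
2  1  3  3
t=6: 0  3  1  2
2  2  1  2
3  2  2  0
2  2  1  1
t=7: 0  3  1  2
2  2  2  2
3  2  2  0
2  2  1  1
t=8: 0  3  1  2
2  2  3  2
3  2  2  0
2  2  1  1
t=9: 0  3  2  2
2  3  0  3
3  2  3  0
2  2  1  1
t=10: 0  3  2  2
2  3  1  3
3  2  3  0
2  2  1  1
t=11: 0  3  2  2
2  3  2  3
3  2  3  0
2  2  1  1
t=12: 0  3  2  2
2  3  3  3
3  2  3  0
2  2  1  1
t=13: 2  2  2  0
1  0  1  2
1  2  2  2
3  3  2  1
t=14: 2  2  2  0
1  0  2  2
1  2  2  2
3  3  2  1
t=15: 2  2  2  0
1  0  3  2
1  2  2  2
3  3  2  1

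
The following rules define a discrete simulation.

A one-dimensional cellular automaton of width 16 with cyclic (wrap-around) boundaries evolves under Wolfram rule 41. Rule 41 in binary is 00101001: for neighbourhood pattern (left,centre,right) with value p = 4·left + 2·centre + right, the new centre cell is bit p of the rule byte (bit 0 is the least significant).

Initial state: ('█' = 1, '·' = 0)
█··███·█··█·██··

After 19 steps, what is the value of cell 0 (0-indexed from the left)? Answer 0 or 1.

[0] █··███·█··█·██··
[1] ···█··█····██···
[2] ██······██·█··██
[3] ···████·█·█···█·
[4] ██·█···█·█··█···
[5] █·█··█··█·····█·
[6] ·█········███··█
[7] █··██████·█·····
[8] ···█·····█··███·
[9] ██···███····█···
[10] █··█·█···██···█·
[11] ····█··█·█··█··█
[12] ·██·····█·······
[13] ·█··███···██████
[14] █···█···█·█·····
[15] ··█···█··█··███·
[16] █···█·······█···
[17] ··█···█████···█·
[18] █···█·█·····█···
[19] ··█··█··███···█·

0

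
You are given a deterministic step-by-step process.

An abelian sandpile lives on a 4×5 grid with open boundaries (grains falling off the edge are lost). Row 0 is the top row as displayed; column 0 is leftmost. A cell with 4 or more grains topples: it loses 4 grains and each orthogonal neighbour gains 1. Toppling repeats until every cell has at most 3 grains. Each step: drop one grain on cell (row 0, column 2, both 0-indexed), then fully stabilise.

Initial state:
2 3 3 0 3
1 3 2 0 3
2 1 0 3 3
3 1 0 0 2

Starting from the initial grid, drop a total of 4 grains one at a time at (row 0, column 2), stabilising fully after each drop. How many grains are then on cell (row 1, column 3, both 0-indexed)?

1

t=0: 2 3 3 0 3
1 3 2 0 3
2 1 0 3 3
3 1 0 0 2
t=1: 3 1 2 1 3
2 1 0 1 3
2 2 1 3 3
3 1 0 0 2
t=2: 3 1 3 1 3
2 1 0 1 3
2 2 1 3 3
3 1 0 0 2
t=3: 3 2 0 2 3
2 1 1 1 3
2 2 1 3 3
3 1 0 0 2
t=4: 3 2 1 2 3
2 1 1 1 3
2 2 1 3 3
3 1 0 0 2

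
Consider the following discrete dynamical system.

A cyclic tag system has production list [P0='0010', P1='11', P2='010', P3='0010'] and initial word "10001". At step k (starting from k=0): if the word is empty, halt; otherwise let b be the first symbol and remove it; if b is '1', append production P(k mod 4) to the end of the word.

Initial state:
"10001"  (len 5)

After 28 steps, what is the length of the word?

t=0: "10001"  (len 5)
t=1: "00010010"  (len 8)
t=2: "0010010"  (len 7)
t=3: "010010"  (len 6)
t=4: "10010"  (len 5)
t=5: "00100010"  (len 8)
t=6: "0100010"  (len 7)
t=7: "100010"  (len 6)
t=8: "000100010"  (len 9)
t=9: "00100010"  (len 8)
t=10: "0100010"  (len 7)
t=11: "100010"  (len 6)
t=12: "000100010"  (len 9)
t=13: "00100010"  (len 8)
t=14: "0100010"  (len 7)
t=15: "100010"  (len 6)
t=16: "000100010"  (len 9)
t=17: "00100010"  (len 8)
t=18: "0100010"  (len 7)
t=19: "100010"  (len 6)
t=20: "000100010"  (len 9)
t=21: "00100010"  (len 8)
t=22: "0100010"  (len 7)
t=23: "100010"  (len 6)
t=24: "000100010"  (len 9)
t=25: "00100010"  (len 8)
t=26: "0100010"  (len 7)
t=27: "100010"  (len 6)
t=28: "000100010"  (len 9)

9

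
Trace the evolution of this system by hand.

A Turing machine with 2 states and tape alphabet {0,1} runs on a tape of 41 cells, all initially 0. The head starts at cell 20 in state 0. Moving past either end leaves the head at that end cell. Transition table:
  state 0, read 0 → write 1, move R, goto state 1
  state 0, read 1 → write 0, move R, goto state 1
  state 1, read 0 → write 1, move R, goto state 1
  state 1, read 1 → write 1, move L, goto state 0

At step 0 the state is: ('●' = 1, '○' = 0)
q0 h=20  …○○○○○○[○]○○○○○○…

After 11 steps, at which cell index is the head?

31

0) q0 h=20  …○○○○○○[○]○○○○○○…
1) q1 h=21  …○○○○○●[○]○○○○○○…
2) q1 h=22  …○○○○●●[○]○○○○○○…
3) q1 h=23  …○○○●●●[○]○○○○○○…
4) q1 h=24  …○○●●●●[○]○○○○○○…
5) q1 h=25  …○●●●●●[○]○○○○○○…
6) q1 h=26  …●●●●●●[○]○○○○○○…
7) q1 h=27  …●●●●●●[○]○○○○○○…
8) q1 h=28  …●●●●●●[○]○○○○○○…
9) q1 h=29  …●●●●●●[○]○○○○○○…
10) q1 h=30  …●●●●●●[○]○○○○○○…
11) q1 h=31  …●●●●●●[○]○○○○○○…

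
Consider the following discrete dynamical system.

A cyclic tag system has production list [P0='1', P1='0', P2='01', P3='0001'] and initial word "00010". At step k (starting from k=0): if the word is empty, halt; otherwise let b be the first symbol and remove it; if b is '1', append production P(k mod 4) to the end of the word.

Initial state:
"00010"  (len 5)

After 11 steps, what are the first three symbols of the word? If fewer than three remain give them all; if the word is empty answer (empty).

k=0  "00010"  (len 5)
k=1  "0010"  (len 4)
k=2  "010"  (len 3)
k=3  "10"  (len 2)
k=4  "00001"  (len 5)
k=5  "0001"  (len 4)
k=6  "001"  (len 3)
k=7  "01"  (len 2)
k=8  "1"  (len 1)
k=9  "1"  (len 1)
k=10  "0"  (len 1)
k=11  (halted — word empty)

(empty)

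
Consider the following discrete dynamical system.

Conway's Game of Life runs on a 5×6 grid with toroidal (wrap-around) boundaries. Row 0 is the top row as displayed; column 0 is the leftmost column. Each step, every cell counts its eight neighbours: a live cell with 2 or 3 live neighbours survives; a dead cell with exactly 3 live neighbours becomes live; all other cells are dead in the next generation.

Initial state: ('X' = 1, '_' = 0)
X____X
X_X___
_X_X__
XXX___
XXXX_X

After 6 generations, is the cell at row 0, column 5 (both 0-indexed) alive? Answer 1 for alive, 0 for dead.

1

t=0: X____X
X_X___
_X_X__
XXX___
XXXX_X
t=1: ___XX_
X_X__X
___X__
____XX
___XX_
t=2: __X___
__X__X
X__X__
_____X
______
t=3: ______
_XXX__
X___XX
______
______
t=4: __X___
XXXXXX
XXXXXX
_____X
______
t=5: X_X_XX
______
______
_XXX_X
______
t=6: _____X
_____X
__X___
__X___
______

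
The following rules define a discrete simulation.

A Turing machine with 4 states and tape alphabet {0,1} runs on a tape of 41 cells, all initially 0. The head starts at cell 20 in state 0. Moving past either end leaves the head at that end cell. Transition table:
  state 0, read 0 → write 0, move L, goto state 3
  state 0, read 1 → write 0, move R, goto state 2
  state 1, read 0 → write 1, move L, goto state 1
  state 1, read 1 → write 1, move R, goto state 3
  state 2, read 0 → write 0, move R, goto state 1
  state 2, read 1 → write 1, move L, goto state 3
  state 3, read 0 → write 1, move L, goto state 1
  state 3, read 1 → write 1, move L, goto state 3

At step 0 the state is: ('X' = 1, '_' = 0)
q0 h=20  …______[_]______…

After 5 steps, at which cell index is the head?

15

k=0  q0 h=20  …______[_]______…
k=1  q3 h=19  …______[_]______…
k=2  q1 h=18  …______[_]X_____…
k=3  q1 h=17  …______[_]XX____…
k=4  q1 h=16  …______[_]XXX___…
k=5  q1 h=15  …______[_]XXXX__…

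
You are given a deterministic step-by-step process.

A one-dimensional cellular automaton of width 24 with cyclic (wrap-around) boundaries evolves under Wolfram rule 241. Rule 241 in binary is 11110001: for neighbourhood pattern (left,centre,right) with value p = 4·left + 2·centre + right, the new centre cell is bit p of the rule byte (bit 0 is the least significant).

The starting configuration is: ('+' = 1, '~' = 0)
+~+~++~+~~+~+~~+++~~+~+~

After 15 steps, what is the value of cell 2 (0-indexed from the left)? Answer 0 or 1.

t=0: +~+~++~+~~+~+~~+++~~+~+~
t=1: ~+~+~++~+~~+~+~~+++~~+~+
t=2: +~+~+~++~+~~+~+~~+++~~+~
t=3: ~+~+~+~++~+~~+~+~~+++~~+
t=4: +~+~+~+~++~+~~+~+~~+++~~
t=5: ~+~+~+~+~++~+~~+~+~~+++~
t=6: ~~+~+~+~+~++~+~~+~+~~+++
t=7: +~~+~+~+~+~++~+~~+~+~~++
t=8: ++~~+~+~+~+~++~+~~+~+~~+
t=9: +++~~+~+~+~+~++~+~~+~+~~
t=10: ~+++~~+~+~+~+~++~+~~+~+~
t=11: ~~+++~~+~+~+~+~++~+~~+~+
t=12: +~~+++~~+~+~+~+~++~+~~+~
t=13: ~+~~+++~~+~+~+~+~++~+~~+
t=14: +~+~~+++~~+~+~+~+~++~+~~
t=15: ~+~+~~+++~~+~+~+~+~++~+~

0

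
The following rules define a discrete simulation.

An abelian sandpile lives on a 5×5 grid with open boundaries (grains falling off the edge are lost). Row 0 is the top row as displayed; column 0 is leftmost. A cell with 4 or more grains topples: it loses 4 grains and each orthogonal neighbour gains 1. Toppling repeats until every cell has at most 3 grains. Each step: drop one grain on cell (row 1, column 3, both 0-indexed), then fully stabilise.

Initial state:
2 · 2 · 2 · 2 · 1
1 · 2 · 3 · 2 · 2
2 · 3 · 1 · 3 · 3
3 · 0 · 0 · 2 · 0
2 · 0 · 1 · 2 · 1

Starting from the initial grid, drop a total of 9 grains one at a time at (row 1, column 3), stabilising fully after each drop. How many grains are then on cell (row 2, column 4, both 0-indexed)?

1

t=0: 2 · 2 · 2 · 2 · 1
1 · 2 · 3 · 2 · 2
2 · 3 · 1 · 3 · 3
3 · 0 · 0 · 2 · 0
2 · 0 · 1 · 2 · 1
t=1: 2 · 2 · 2 · 2 · 1
1 · 2 · 3 · 3 · 2
2 · 3 · 1 · 3 · 3
3 · 0 · 0 · 2 · 0
2 · 0 · 1 · 2 · 1
t=2: 2 · 2 · 3 · 3 · 2
1 · 3 · 0 · 3 · 0
2 · 3 · 3 · 1 · 1
3 · 0 · 0 · 3 · 1
2 · 0 · 1 · 2 · 1
t=3: 2 · 3 · 0 · 1 · 3
1 · 3 · 2 · 1 · 1
2 · 3 · 3 · 2 · 1
3 · 0 · 0 · 3 · 1
2 · 0 · 1 · 2 · 1
t=4: 2 · 3 · 0 · 1 · 3
1 · 3 · 2 · 2 · 1
2 · 3 · 3 · 2 · 1
3 · 0 · 0 · 3 · 1
2 · 0 · 1 · 2 · 1
t=5: 2 · 3 · 0 · 1 · 3
1 · 3 · 2 · 3 · 1
2 · 3 · 3 · 2 · 1
3 · 0 · 0 · 3 · 1
2 · 0 · 1 · 2 · 1
t=6: 2 · 3 · 0 · 2 · 3
1 · 3 · 3 · 0 · 2
2 · 3 · 3 · 3 · 1
3 · 0 · 0 · 3 · 1
2 · 0 · 1 · 2 · 1
t=7: 2 · 3 · 0 · 2 · 3
1 · 3 · 3 · 1 · 2
2 · 3 · 3 · 3 · 1
3 · 0 · 0 · 3 · 1
2 · 0 · 1 · 2 · 1
t=8: 2 · 3 · 0 · 2 · 3
1 · 3 · 3 · 2 · 2
2 · 3 · 3 · 3 · 1
3 · 0 · 0 · 3 · 1
2 · 0 · 1 · 2 · 1
t=9: 2 · 3 · 0 · 2 · 3
1 · 3 · 3 · 3 · 2
2 · 3 · 3 · 3 · 1
3 · 0 · 0 · 3 · 1
2 · 0 · 1 · 2 · 1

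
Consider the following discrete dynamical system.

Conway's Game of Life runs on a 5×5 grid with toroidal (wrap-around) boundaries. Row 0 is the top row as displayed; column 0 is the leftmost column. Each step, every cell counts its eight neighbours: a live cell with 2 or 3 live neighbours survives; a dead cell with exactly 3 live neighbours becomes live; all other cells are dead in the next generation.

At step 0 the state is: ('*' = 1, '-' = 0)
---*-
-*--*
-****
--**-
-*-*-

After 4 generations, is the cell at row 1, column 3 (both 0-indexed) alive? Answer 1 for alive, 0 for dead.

0

step 0: ---*-
-*--*
-****
--**-
-*-*-
step 1: *--**
-*--*
-*--*
*----
---**
step 2: --*--
-**--
-*--*
*--*-
---*-
step 3: -***-
****-
-*-**
*-**-
--***
step 4: -----
-----
-----
*----
*----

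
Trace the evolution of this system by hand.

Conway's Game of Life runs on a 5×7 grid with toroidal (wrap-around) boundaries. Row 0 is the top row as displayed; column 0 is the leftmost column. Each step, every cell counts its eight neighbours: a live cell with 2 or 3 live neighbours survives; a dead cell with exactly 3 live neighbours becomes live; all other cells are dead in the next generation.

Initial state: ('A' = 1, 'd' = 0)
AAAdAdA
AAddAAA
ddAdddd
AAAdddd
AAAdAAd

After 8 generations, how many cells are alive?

[0] AAAdAdA
AAddAAA
ddAdddd
AAAdddd
AAAdAAd
[1] ddddddd
ddddAdd
ddAAdAd
AdddddA
ddddAAd
[2] ddddAAd
dddAAdd
dddAAAA
dddAddA
dddddAA
[3] dddAddA
ddddddA
ddAdddA
AddAddd
ddddddA
[4] AddddAA
AddddAA
AdddddA
AdddddA
AdddddA
[5] dAddddd
dAddddd
dAddddd
dAdddAd
dAddddd
[6] AAAdddd
AAAdddd
AAAdddd
AAAdddd
AAAdddd
[7] dddAddA
dddAddA
dddAddA
dddAddA
dddAddA
[8] AdAAAAA
AdAAAAA
AdAAAAA
AdAAAAA
AdAAAAA

30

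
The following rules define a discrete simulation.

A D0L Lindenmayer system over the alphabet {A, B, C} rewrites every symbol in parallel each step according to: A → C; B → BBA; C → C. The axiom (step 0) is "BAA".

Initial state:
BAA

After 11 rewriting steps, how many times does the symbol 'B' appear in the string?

[0] BAA
[1] BBACC
[2] BBABBACCC
[3] BBABBACBBABBACCCC
[4] BBABBACBBABBACCBBABBACBBABBACCCCC
[5] BBABBACBBABBACCBBABBACBBABBACCCBBABBACBBABBACCBBABBACBBABBACCCCCC
[6] BBABBACBBABBACCBBABBACBBABBACCCBBABBACBBABBACCBBABBACBBABB…BABBACCBBABBACBBABBACCCBBABBACBBABBACCBBABBACBBABBACCCCCCC  (len 129)
[7] BBABBACBBABBACCBBABBACBBABBACCCBBABBACBBABBACCBBABBACBBABB…ABBACCBBABBACBBABBACCCBBABBACBBABBACCBBABBACBBABBACCCCCCCC  (len 257)
[8] BBABBACBBABBACCBBABBACBBABBACCCBBABBACBBABBACCBBABBACBBABB…BBACCBBABBACBBABBACCCBBABBACBBABBACCBBABBACBBABBACCCCCCCCC  (len 513)
[9] BBABBACBBABBACCBBABBACBBABBACCCBBABBACBBABBACCBBABBACBBABB…BACCBBABBACBBABBACCCBBABBACBBABBACCBBABBACBBABBACCCCCCCCCC  (len 1025)
[10] BBABBACBBABBACCBBABBACBBABBACCCBBABBACBBABBACCBBABBACBBABB…ACCBBABBACBBABBACCCBBABBACBBABBACCBBABBACBBABBACCCCCCCCCCC  (len 2049)
[11] BBABBACBBABBACCBBABBACBBABBACCCBBABBACBBABBACCBBABBACBBABB…CCBBABBACBBABBACCCBBABBACBBABBACCBBABBACBBABBACCCCCCCCCCCC  (len 4097)

2048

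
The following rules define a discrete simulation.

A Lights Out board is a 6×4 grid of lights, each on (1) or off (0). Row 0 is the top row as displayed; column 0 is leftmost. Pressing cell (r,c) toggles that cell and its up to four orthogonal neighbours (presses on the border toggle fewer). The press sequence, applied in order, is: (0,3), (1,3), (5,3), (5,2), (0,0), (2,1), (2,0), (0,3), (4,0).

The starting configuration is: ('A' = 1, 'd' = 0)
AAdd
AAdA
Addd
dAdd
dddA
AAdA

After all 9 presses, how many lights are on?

10

k=0  AAdd
AAdA
Addd
dAdd
dddA
AAdA
k=1  AAAA
AAdd
Addd
dAdd
dddA
AAdA
k=2  AAAd
AAAA
AddA
dAdd
dddA
AAdA
k=3  AAAd
AAAA
AddA
dAdd
dddd
AAAd
k=4  AAAd
AAAA
AddA
dAdd
ddAd
AddA
k=5  ddAd
dAAA
AddA
dAdd
ddAd
AddA
k=6  ddAd
ddAA
dAAA
dddd
ddAd
AddA
k=7  ddAd
AdAA
AdAA
Addd
ddAd
AddA
k=8  dddA
AdAd
AdAA
Addd
ddAd
AddA
k=9  dddA
AdAd
AdAA
dddd
AAAd
dddA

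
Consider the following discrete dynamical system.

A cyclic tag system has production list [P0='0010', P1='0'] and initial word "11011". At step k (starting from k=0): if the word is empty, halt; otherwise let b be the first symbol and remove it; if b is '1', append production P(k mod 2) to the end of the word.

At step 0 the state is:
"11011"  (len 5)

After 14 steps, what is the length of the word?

3

t=0: "11011"  (len 5)
t=1: "10110010"  (len 8)
t=2: "01100100"  (len 8)
t=3: "1100100"  (len 7)
t=4: "1001000"  (len 7)
t=5: "0010000010"  (len 10)
t=6: "010000010"  (len 9)
t=7: "10000010"  (len 8)
t=8: "00000100"  (len 8)
t=9: "0000100"  (len 7)
t=10: "000100"  (len 6)
t=11: "00100"  (len 5)
t=12: "0100"  (len 4)
t=13: "100"  (len 3)
t=14: "000"  (len 3)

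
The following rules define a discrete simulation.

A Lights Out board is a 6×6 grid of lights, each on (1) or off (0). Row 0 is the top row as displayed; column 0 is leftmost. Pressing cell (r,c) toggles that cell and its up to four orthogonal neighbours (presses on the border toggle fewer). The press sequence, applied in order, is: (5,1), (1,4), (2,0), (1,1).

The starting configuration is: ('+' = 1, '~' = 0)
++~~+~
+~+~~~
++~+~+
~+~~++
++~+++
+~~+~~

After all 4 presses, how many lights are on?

gen 0: ++~~+~
+~+~~~
++~+~+
~+~~++
++~+++
+~~+~~
gen 1: ++~~+~
+~+~~~
++~+~+
~+~~++
+~~+++
~+++~~
gen 2: ++~~~~
+~++++
++~+++
~+~~++
+~~+++
~+++~~
gen 3: ++~~~~
~~++++
~~~+++
++~~++
+~~+++
~+++~~
gen 4: +~~~~~
++~+++
~+~+++
++~~++
+~~+++
~+++~~

21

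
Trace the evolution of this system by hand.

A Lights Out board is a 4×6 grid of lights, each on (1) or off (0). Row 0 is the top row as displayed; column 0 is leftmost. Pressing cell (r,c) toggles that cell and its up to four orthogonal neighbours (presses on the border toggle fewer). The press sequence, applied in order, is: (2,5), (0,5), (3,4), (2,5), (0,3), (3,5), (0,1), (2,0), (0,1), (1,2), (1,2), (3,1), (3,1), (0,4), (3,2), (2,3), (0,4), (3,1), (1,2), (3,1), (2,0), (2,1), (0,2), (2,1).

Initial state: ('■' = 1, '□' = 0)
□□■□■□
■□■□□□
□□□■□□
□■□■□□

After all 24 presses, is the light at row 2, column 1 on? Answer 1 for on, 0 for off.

0

gen 0: □□■□■□
■□■□□□
□□□■□□
□■□■□□
gen 1: □□■□■□
■□■□□■
□□□■■■
□■□■□■
gen 2: □□■□□■
■□■□□□
□□□■■■
□■□■□■
gen 3: □□■□□■
■□■□□□
□□□■□■
□■□□■□
gen 4: □□■□□■
■□■□□■
□□□■■□
□■□□■■
gen 5: □□□■■■
■□■■□■
□□□■■□
□■□□■■
gen 6: □□□■■■
■□■■□■
□□□■■■
□■□□□□
gen 7: ■■■■■■
■■■■□■
□□□■■■
□■□□□□
gen 8: ■■■■■■
□■■■□■
■■□■■■
■■□□□□
gen 9: □□□■■■
□□■■□■
■■□■■■
■■□□□□
gen 10: □□■■■■
□■□□□■
■■■■■■
■■□□□□
gen 11: □□□■■■
□□■■□■
■■□■■■
■■□□□□
gen 12: □□□■■■
□□■■□■
■□□■■■
□□■□□□
gen 13: □□□■■■
□□■■□■
■■□■■■
■■□□□□
gen 14: □□□□□□
□□■■■■
■■□■■■
■■□□□□
gen 15: □□□□□□
□□■■■■
■■■■■■
■□■■□□
gen 16: □□□□□□
□□■□■■
■■□□□■
■□■□□□
gen 17: □□□■■■
□□■□□■
■■□□□■
■□■□□□
gen 18: □□□■■■
□□■□□■
■□□□□■
□■□□□□
gen 19: □□■■■■
□■□■□■
■□■□□■
□■□□□□
gen 20: □□■■■■
□■□■□■
■■■□□■
■□■□□□
gen 21: □□■■■■
■■□■□■
□□■□□■
□□■□□□
gen 22: □□■■■■
■□□■□■
■■□□□■
□■■□□□
gen 23: □■□□■■
■□■■□■
■■□□□■
□■■□□□
gen 24: □■□□■■
■■■■□■
□□■□□■
□□■□□□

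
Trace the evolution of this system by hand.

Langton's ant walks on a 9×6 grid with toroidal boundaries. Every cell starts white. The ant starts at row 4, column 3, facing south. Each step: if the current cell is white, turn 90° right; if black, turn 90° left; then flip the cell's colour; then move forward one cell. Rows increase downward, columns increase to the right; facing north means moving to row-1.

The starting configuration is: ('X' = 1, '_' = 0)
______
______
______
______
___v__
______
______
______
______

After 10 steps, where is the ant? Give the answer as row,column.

3,4

k=0  ______
______
______
______
___v__
______
______
______
______
k=1  ______
______
______
______
__<X__
______
______
______
______
k=2  ______
______
______
__^___
__XX__
______
______
______
______
k=3  ______
______
______
__X>__
__XX__
______
______
______
______
k=4  ______
______
______
__XX__
__Xv__
______
______
______
______
k=5  ______
______
______
__XX__
__X_>_
______
______
______
______
k=6  ______
______
______
__XX__
__X_X_
____v_
______
______
______
k=7  ______
______
______
__XX__
__X_X_
___<X_
______
______
______
k=8  ______
______
______
__XX__
__X^X_
___XX_
______
______
______
k=9  ______
______
______
__XX__
__XX>_
___XX_
______
______
______
k=10  ______
______
______
__XX^_
__XX__
___XX_
______
______
______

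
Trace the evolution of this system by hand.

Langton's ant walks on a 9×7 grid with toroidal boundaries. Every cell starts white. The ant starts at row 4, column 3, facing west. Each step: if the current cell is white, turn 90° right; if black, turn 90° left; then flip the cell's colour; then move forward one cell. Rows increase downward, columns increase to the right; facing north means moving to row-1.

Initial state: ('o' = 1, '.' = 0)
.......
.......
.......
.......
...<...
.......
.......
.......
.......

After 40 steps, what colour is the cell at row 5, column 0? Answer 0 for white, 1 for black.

step 0: .......
.......
.......
.......
...<...
.......
.......
.......
.......
step 1: .......
.......
.......
...^...
...o...
.......
.......
.......
.......
step 2: .......
.......
.......
...o>..
...o...
.......
.......
.......
.......
step 3: .......
.......
.......
...oo..
...ov..
.......
.......
.......
.......
step 4: .......
.......
.......
...oo..
...<o..
.......
.......
.......
.......
step 5: .......
.......
.......
...oo..
....o..
...v...
.......
.......
.......
step 6: .......
.......
.......
...oo..
....o..
..<o...
.......
.......
.......
step 7: .......
.......
.......
...oo..
..^.o..
..oo...
.......
.......
.......
step 8: .......
.......
.......
...oo..
..o>o..
..oo...
.......
.......
.......
step 9: .......
.......
.......
...oo..
..ooo..
..ov...
.......
.......
.......
step 10: .......
.......
.......
...oo..
..ooo..
..o.>..
.......
.......
.......
step 11: .......
.......
.......
...oo..
..ooo..
..o.o..
....v..
.......
.......
step 12: .......
.......
.......
...oo..
..ooo..
..o.o..
...<o..
.......
.......
step 13: .......
.......
.......
...oo..
..ooo..
..o^o..
...oo..
.......
.......
step 14: .......
.......
.......
...oo..
..ooo..
..oo>..
...oo..
.......
.......
step 15: .......
.......
.......
...oo..
..oo^..
..oo...
...oo..
.......
.......
step 16: .......
.......
.......
...oo..
..o<...
..oo...
...oo..
.......
.......
step 17: .......
.......
.......
...oo..
..o....
..ov...
...oo..
.......
.......
step 18: .......
.......
.......
...oo..
..o....
..o.>..
...oo..
.......
.......
step 19: .......
.......
.......
...oo..
..o....
..o.o..
...ov..
.......
.......
step 20: .......
.......
.......
...oo..
..o....
..o.o..
...o.>.
.......
.......
step 21: .......
.......
.......
...oo..
..o....
..o.o..
...o.o.
.....v.
.......
step 22: .......
.......
.......
...oo..
..o....
..o.o..
...o.o.
....<o.
.......
step 23: .......
.......
.......
...oo..
..o....
..o.o..
...o^o.
....oo.
.......
step 24: .......
.......
.......
...oo..
..o....
..o.o..
...oo>.
....oo.
.......
step 25: .......
.......
.......
...oo..
..o....
..o.o^.
...oo..
....oo.
.......
step 26: .......
.......
.......
...oo..
..o....
..o.oo>
...oo..
....oo.
.......
step 27: .......
.......
.......
...oo..
..o....
..o.ooo
...oo.v
....oo.
.......
step 28: .......
.......
.......
...oo..
..o....
..o.ooo
...oo<o
....oo.
.......
step 29: .......
.......
.......
...oo..
..o....
..o.o^o
...oooo
....oo.
.......
step 30: .......
.......
.......
...oo..
..o....
..o.<.o
...oooo
....oo.
.......
step 31: .......
.......
.......
...oo..
..o....
..o...o
...ovoo
....oo.
.......
step 32: .......
.......
.......
...oo..
..o....
..o...o
...o.>o
....oo.
.......
step 33: .......
.......
.......
...oo..
..o....
..o..^o
...o..o
....oo.
.......
step 34: .......
.......
.......
...oo..
..o....
..o..o>
...o..o
....oo.
.......
step 35: .......
.......
.......
...oo..
..o...^
..o..o.
...o..o
....oo.
.......
step 36: .......
.......
.......
...oo..
>.o...o
..o..o.
...o..o
....oo.
.......
step 37: .......
.......
.......
...oo..
o.o...o
v.o..o.
...o..o
....oo.
.......
step 38: .......
.......
.......
...oo..
o.o...o
o.o..o<
...o..o
....oo.
.......
step 39: .......
.......
.......
...oo..
o.o...^
o.o..oo
...o..o
....oo.
.......
step 40: .......
.......
.......
...oo..
o.o..<.
o.o..oo
...o..o
....oo.
.......

1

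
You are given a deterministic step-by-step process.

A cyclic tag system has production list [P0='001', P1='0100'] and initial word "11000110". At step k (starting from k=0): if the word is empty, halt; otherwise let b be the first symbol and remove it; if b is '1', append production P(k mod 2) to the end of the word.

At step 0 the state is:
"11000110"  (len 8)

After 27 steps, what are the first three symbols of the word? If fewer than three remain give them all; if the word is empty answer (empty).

100

gen 0: "11000110"  (len 8)
gen 1: "1000110001"  (len 10)
gen 2: "0001100010100"  (len 13)
gen 3: "001100010100"  (len 12)
gen 4: "01100010100"  (len 11)
gen 5: "1100010100"  (len 10)
gen 6: "1000101000100"  (len 13)
gen 7: "000101000100001"  (len 15)
gen 8: "00101000100001"  (len 14)
gen 9: "0101000100001"  (len 13)
gen 10: "101000100001"  (len 12)
gen 11: "01000100001001"  (len 14)
gen 12: "1000100001001"  (len 13)
gen 13: "000100001001001"  (len 15)
gen 14: "00100001001001"  (len 14)
gen 15: "0100001001001"  (len 13)
gen 16: "100001001001"  (len 12)
gen 17: "00001001001001"  (len 14)
gen 18: "0001001001001"  (len 13)
gen 19: "001001001001"  (len 12)
gen 20: "01001001001"  (len 11)
gen 21: "1001001001"  (len 10)
gen 22: "0010010010100"  (len 13)
gen 23: "010010010100"  (len 12)
gen 24: "10010010100"  (len 11)
gen 25: "0010010100001"  (len 13)
gen 26: "010010100001"  (len 12)
gen 27: "10010100001"  (len 11)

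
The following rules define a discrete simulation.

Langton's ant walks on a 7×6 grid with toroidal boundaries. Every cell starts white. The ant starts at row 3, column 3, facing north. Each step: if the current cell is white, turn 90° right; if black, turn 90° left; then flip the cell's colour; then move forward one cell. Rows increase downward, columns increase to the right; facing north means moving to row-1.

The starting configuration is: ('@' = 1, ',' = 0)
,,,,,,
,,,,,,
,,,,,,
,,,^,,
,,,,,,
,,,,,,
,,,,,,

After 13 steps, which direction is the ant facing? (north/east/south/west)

k=0  ,,,,,,
,,,,,,
,,,,,,
,,,^,,
,,,,,,
,,,,,,
,,,,,,
k=1  ,,,,,,
,,,,,,
,,,,,,
,,,@>,
,,,,,,
,,,,,,
,,,,,,
k=2  ,,,,,,
,,,,,,
,,,,,,
,,,@@,
,,,,v,
,,,,,,
,,,,,,
k=3  ,,,,,,
,,,,,,
,,,,,,
,,,@@,
,,,<@,
,,,,,,
,,,,,,
k=4  ,,,,,,
,,,,,,
,,,,,,
,,,^@,
,,,@@,
,,,,,,
,,,,,,
k=5  ,,,,,,
,,,,,,
,,,,,,
,,<,@,
,,,@@,
,,,,,,
,,,,,,
k=6  ,,,,,,
,,,,,,
,,^,,,
,,@,@,
,,,@@,
,,,,,,
,,,,,,
k=7  ,,,,,,
,,,,,,
,,@>,,
,,@,@,
,,,@@,
,,,,,,
,,,,,,
k=8  ,,,,,,
,,,,,,
,,@@,,
,,@v@,
,,,@@,
,,,,,,
,,,,,,
k=9  ,,,,,,
,,,,,,
,,@@,,
,,<@@,
,,,@@,
,,,,,,
,,,,,,
k=10  ,,,,,,
,,,,,,
,,@@,,
,,,@@,
,,v@@,
,,,,,,
,,,,,,
k=11  ,,,,,,
,,,,,,
,,@@,,
,,,@@,
,<@@@,
,,,,,,
,,,,,,
k=12  ,,,,,,
,,,,,,
,,@@,,
,^,@@,
,@@@@,
,,,,,,
,,,,,,
k=13  ,,,,,,
,,,,,,
,,@@,,
,@>@@,
,@@@@,
,,,,,,
,,,,,,

east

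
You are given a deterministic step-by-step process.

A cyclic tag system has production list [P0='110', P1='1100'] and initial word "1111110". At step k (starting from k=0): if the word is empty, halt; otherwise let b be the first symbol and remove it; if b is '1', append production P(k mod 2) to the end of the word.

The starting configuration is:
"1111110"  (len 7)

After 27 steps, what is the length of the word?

0) "1111110"  (len 7)
1) "111110110"  (len 9)
2) "111101101100"  (len 12)
3) "11101101100110"  (len 14)
4) "11011011001101100"  (len 17)
5) "1011011001101100110"  (len 19)
6) "0110110011011001101100"  (len 22)
7) "110110011011001101100"  (len 21)
8) "101100110110011011001100"  (len 24)
9) "01100110110011011001100110"  (len 26)
10) "1100110110011011001100110"  (len 25)
11) "100110110011011001100110110"  (len 27)
12) "001101100110110011001101101100"  (len 30)
13) "01101100110110011001101101100"  (len 29)
14) "1101100110110011001101101100"  (len 28)
15) "101100110110011001101101100110"  (len 30)
16) "011001101100110011011011001101100"  (len 33)
17) "11001101100110011011011001101100"  (len 32)
18) "10011011001100110110110011011001100"  (len 35)
19) "0011011001100110110110011011001100110"  (len 37)
20) "011011001100110110110011011001100110"  (len 36)
21) "11011001100110110110011011001100110"  (len 35)
22) "10110011001101101100110110011001101100"  (len 38)
23) "0110011001101101100110110011001101100110"  (len 40)
24) "110011001101101100110110011001101100110"  (len 39)
25) "10011001101101100110110011001101100110110"  (len 41)
26) "00110011011011001101100110011011001101101100"  (len 44)
27) "0110011011011001101100110011011001101101100"  (len 43)

43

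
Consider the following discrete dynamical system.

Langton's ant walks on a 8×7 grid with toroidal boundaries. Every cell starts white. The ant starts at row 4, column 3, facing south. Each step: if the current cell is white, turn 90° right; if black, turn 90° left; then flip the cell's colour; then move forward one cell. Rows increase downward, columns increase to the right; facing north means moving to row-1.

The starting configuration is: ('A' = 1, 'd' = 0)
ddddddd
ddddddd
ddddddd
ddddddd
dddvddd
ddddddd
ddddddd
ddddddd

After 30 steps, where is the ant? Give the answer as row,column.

3,4

t=0: ddddddd
ddddddd
ddddddd
ddddddd
dddvddd
ddddddd
ddddddd
ddddddd
t=1: ddddddd
ddddddd
ddddddd
ddddddd
dd<Addd
ddddddd
ddddddd
ddddddd
t=2: ddddddd
ddddddd
ddddddd
dd^dddd
ddAAddd
ddddddd
ddddddd
ddddddd
t=3: ddddddd
ddddddd
ddddddd
ddA>ddd
ddAAddd
ddddddd
ddddddd
ddddddd
t=4: ddddddd
ddddddd
ddddddd
ddAAddd
ddAvddd
ddddddd
ddddddd
ddddddd
t=5: ddddddd
ddddddd
ddddddd
ddAAddd
ddAd>dd
ddddddd
ddddddd
ddddddd
t=6: ddddddd
ddddddd
ddddddd
ddAAddd
ddAdAdd
ddddvdd
ddddddd
ddddddd
t=7: ddddddd
ddddddd
ddddddd
ddAAddd
ddAdAdd
ddd<Add
ddddddd
ddddddd
t=8: ddddddd
ddddddd
ddddddd
ddAAddd
ddA^Add
dddAAdd
ddddddd
ddddddd
t=9: ddddddd
ddddddd
ddddddd
ddAAddd
ddAA>dd
dddAAdd
ddddddd
ddddddd
t=10: ddddddd
ddddddd
ddddddd
ddAA^dd
ddAAddd
dddAAdd
ddddddd
ddddddd
t=11: ddddddd
ddddddd
ddddddd
ddAAA>d
ddAAddd
dddAAdd
ddddddd
ddddddd
t=12: ddddddd
ddddddd
ddddddd
ddAAAAd
ddAAdvd
dddAAdd
ddddddd
ddddddd
t=13: ddddddd
ddddddd
ddddddd
ddAAAAd
ddAA<Ad
dddAAdd
ddddddd
ddddddd
t=14: ddddddd
ddddddd
ddddddd
ddAA^Ad
ddAAAAd
dddAAdd
ddddddd
ddddddd
t=15: ddddddd
ddddddd
ddddddd
ddA<dAd
ddAAAAd
dddAAdd
ddddddd
ddddddd
t=16: ddddddd
ddddddd
ddddddd
ddAddAd
ddAvAAd
dddAAdd
ddddddd
ddddddd
t=17: ddddddd
ddddddd
ddddddd
ddAddAd
ddAd>Ad
dddAAdd
ddddddd
ddddddd
t=18: ddddddd
ddddddd
ddddddd
ddAd^Ad
ddAddAd
dddAAdd
ddddddd
ddddddd
t=19: ddddddd
ddddddd
ddddddd
ddAdA>d
ddAddAd
dddAAdd
ddddddd
ddddddd
t=20: ddddddd
ddddddd
ddddd^d
ddAdAdd
ddAddAd
dddAAdd
ddddddd
ddddddd
t=21: ddddddd
ddddddd
dddddA>
ddAdAdd
ddAddAd
dddAAdd
ddddddd
ddddddd
t=22: ddddddd
ddddddd
dddddAA
ddAdAdv
ddAddAd
dddAAdd
ddddddd
ddddddd
t=23: ddddddd
ddddddd
dddddAA
ddAdA<A
ddAddAd
dddAAdd
ddddddd
ddddddd
t=24: ddddddd
ddddddd
ddddd^A
ddAdAAA
ddAddAd
dddAAdd
ddddddd
ddddddd
t=25: ddddddd
ddddddd
dddd<dA
ddAdAAA
ddAddAd
dddAAdd
ddddddd
ddddddd
t=26: ddddddd
dddd^dd
ddddAdA
ddAdAAA
ddAddAd
dddAAdd
ddddddd
ddddddd
t=27: ddddddd
ddddA>d
ddddAdA
ddAdAAA
ddAddAd
dddAAdd
ddddddd
ddddddd
t=28: ddddddd
ddddAAd
ddddAvA
ddAdAAA
ddAddAd
dddAAdd
ddddddd
ddddddd
t=29: ddddddd
ddddAAd
dddd<AA
ddAdAAA
ddAddAd
dddAAdd
ddddddd
ddddddd
t=30: ddddddd
ddddAAd
dddddAA
ddAdvAA
ddAddAd
dddAAdd
ddddddd
ddddddd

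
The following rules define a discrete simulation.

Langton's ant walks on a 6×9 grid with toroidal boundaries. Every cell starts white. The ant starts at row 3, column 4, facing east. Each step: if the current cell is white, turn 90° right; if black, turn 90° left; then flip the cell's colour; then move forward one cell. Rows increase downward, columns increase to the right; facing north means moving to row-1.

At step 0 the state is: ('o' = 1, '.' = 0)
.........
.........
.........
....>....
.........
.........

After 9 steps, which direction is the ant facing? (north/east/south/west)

[0] .........
.........
.........
....>....
.........
.........
[1] .........
.........
.........
....o....
....v....
.........
[2] .........
.........
.........
....o....
...<o....
.........
[3] .........
.........
.........
...^o....
...oo....
.........
[4] .........
.........
.........
...o>....
...oo....
.........
[5] .........
.........
....^....
...o.....
...oo....
.........
[6] .........
.........
....o>...
...o.....
...oo....
.........
[7] .........
.........
....oo...
...o.v...
...oo....
.........
[8] .........
.........
....oo...
...o<o...
...oo....
.........
[9] .........
.........
....^o...
...ooo...
...oo....
.........

north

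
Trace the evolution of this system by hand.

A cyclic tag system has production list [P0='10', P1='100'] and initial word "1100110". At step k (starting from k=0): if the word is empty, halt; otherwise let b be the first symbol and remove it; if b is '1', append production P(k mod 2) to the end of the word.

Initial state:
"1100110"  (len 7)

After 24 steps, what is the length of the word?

0) "1100110"  (len 7)
1) "10011010"  (len 8)
2) "0011010100"  (len 10)
3) "011010100"  (len 9)
4) "11010100"  (len 8)
5) "101010010"  (len 9)
6) "01010010100"  (len 11)
7) "1010010100"  (len 10)
8) "010010100100"  (len 12)
9) "10010100100"  (len 11)
10) "0010100100100"  (len 13)
11) "010100100100"  (len 12)
12) "10100100100"  (len 11)
13) "010010010010"  (len 12)
14) "10010010010"  (len 11)
15) "001001001010"  (len 12)
16) "01001001010"  (len 11)
17) "1001001010"  (len 10)
18) "001001010100"  (len 12)
19) "01001010100"  (len 11)
20) "1001010100"  (len 10)
21) "00101010010"  (len 11)
22) "0101010010"  (len 10)
23) "101010010"  (len 9)
24) "01010010100"  (len 11)

11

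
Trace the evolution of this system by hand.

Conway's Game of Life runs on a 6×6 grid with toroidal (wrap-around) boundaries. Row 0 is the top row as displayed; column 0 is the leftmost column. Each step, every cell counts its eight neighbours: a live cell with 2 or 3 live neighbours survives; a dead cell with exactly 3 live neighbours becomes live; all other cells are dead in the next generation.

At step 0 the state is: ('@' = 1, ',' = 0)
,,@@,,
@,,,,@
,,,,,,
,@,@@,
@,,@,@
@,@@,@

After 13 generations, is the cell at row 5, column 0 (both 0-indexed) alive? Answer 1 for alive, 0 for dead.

0

step 0: ,,@@,,
@,,,,@
,,,,,,
,@,@@,
@,,@,@
@,@@,@
step 1: ,,@@,,
,,,,,,
@,,,@@
@,@@@@
,,,,,,
@,,,,@
step 2: ,,,,,,
,,,@@@
@@,,,,
@@,@,,
,@,@,,
,,,,,,
step 3: ,,,,@,
@,,,@@
,@,@,,
,,,,,,
@@,,,,
,,,,,,
step 4: ,,,,@,
@,,@@@
@,,,@@
@@@,,,
,,,,,,
,,,,,,
step 5: ,,,@@,
@,,@,,
,,@,,,
@@,,,,
,@,,,,
,,,,,,
step 6: ,,,@@,
,,@@@,
@,@,,,
@@@,,,
@@,,,,
,,,,,,
step 7: ,,@,@,
,@@,@@
@,,,,@
,,@,,@
@,@,,,
,,,,,,
step 8: ,@@,@@
,@@,@,
,,@@,,
,,,,,@
,@,,,,
,@,@,,
step 9: ,,,,@@
@,,,@@
,@@@@,
,,@,,,
@,@,,,
,@,@@,
step 10: ,,,,,,
@@@,,,
@@@,@,
,,,,,,
,,@,,,
@@@@@,
step 11: ,,,,,@
@,@@,@
@,@@,@
,,@@,,
,,@,,,
,@@@,,
step 12: ,,,,,@
,,@@,,
@,,,,@
,,,,@,
,,,,,,
,@@@,,
step 13: ,@,,@,
@,,,@@
,,,@@@
,,,,,@
,,@@,,
,,@,,,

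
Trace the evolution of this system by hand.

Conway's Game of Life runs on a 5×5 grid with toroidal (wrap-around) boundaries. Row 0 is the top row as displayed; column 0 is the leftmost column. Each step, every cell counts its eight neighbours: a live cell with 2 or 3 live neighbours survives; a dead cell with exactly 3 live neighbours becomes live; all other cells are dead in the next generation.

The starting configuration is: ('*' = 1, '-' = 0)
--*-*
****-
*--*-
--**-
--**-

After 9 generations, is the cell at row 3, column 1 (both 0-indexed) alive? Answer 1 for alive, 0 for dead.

k=0  --*-*
****-
*--*-
--**-
--**-
k=1  *---*
*----
*----
-*---
-*--*
k=2  -*--*
**---
**---
-*---
-*--*
k=3  -**-*
--*-*
--*--
-**--
-**--
k=4  -----
*-*--
--*--
---*-
-----
k=5  -----
-*---
-***-
-----
-----
k=6  -----
-*---
-**--
--*--
-----
k=7  -----
-**--
-**--
-**--
-----
k=8  -----
-**--
*--*-
-**--
-----
k=9  -----
-**--
*--*-
-**--
-----

1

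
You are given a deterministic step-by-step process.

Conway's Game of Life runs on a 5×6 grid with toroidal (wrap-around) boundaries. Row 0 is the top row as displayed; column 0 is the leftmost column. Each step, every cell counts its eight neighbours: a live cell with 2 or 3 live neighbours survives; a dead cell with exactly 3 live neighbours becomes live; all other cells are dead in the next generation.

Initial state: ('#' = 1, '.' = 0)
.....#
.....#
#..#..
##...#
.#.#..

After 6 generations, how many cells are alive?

2

0) .....#
.....#
#..#..
##...#
.#.#..
1) #...#.
#...##
.#..#.
.#..##
.##.##
2) ......
##.##.
.#.#..
.#....
.##...
3) #..#..
##.##.
.#.##.
##....
.##...
4) #..###
##....
...##.
#..#..
..#...
5) #.####
###...
######
..###.
###...
6) ....#.
......
......
......
#.....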